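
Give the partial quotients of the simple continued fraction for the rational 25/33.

[0; 1, 3, 8]

Run the Euclidean algorithm on 25 and 33; the successive quotients are the partial quotients a_0, a_1, ... (each step inverts the fractional part left over by the previous one):
  25 = 0*33 + 25, so a_0 = 0.
  33 = 1*25 + 8, so a_1 = 1.
  25 = 3*8 + 1, so a_2 = 3.
  8 = 8*1 + 0, so a_3 = 8.
The remainder reaches 0 after 4 divisions, so the expansion has 4 partial quotients, read off in order.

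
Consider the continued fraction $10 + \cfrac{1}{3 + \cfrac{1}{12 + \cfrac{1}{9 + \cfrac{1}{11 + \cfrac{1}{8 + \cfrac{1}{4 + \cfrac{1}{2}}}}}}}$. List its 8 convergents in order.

Using the convergent recurrence p_i = a_i*p_{i-1} + p_{i-2}, q_i = a_i*q_{i-1} + q_{i-2} with p_{-2}=0, p_{-1}=1, q_{-2}=1, q_{-1}=0:
  i=0: a_0=10, p_0 = 10*1 + 0 = 10, q_0 = 10*0 + 1 = 1.
  i=1: a_1=3, p_1 = 3*10 + 1 = 31, q_1 = 3*1 + 0 = 3.
  i=2: a_2=12, p_2 = 12*31 + 10 = 382, q_2 = 12*3 + 1 = 37.
  i=3: a_3=9, p_3 = 9*382 + 31 = 3469, q_3 = 9*37 + 3 = 336.
  i=4: a_4=11, p_4 = 11*3469 + 382 = 38541, q_4 = 11*336 + 37 = 3733.
  i=5: a_5=8, p_5 = 8*38541 + 3469 = 311797, q_5 = 8*3733 + 336 = 30200.
  i=6: a_6=4, p_6 = 4*311797 + 38541 = 1285729, q_6 = 4*30200 + 3733 = 124533.
  i=7: a_7=2, p_7 = 2*1285729 + 311797 = 2883255, q_7 = 2*124533 + 30200 = 279266.

10/1, 31/3, 382/37, 3469/336, 38541/3733, 311797/30200, 1285729/124533, 2883255/279266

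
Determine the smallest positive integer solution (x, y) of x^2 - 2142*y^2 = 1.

First expand sqrt(2142) as a continued fraction. With x_i = (sqrt(2142) + m_i)/d_i and (m_0, d_0) = (0, 1): a_0 = floor(sqrt(2142)) = 46, since 46^2 = 2116 <= 2142 < 2209 = 47^2.
Iterate m_{i+1} = d_i*a_i - m_i, d_{i+1} = (2142 - m_{i+1}^2)/d_i, a_{i+1} = floor((a_0 + m_{i+1})/d_{i+1}):
  m_1 = 1*46 - 0 = 46, d_1 = (2142 - 46^2)/1 = 26/1 = 26, a_1 = floor((46 + 46)/26) = 3.
  m_2 = 26*3 - 46 = 32, d_2 = (2142 - 32^2)/26 = 1118/26 = 43, a_2 = floor((46 + 32)/43) = 1.
  m_3 = 43*1 - 32 = 11, d_3 = (2142 - 11^2)/43 = 2021/43 = 47, a_3 = floor((46 + 11)/47) = 1.
  m_4 = 47*1 - 11 = 36, d_4 = (2142 - 36^2)/47 = 846/47 = 18, a_4 = floor((46 + 36)/18) = 4.
  m_5 = 18*4 - 36 = 36, d_5 = (2142 - 36^2)/18 = 846/18 = 47, a_5 = floor((46 + 36)/47) = 1.
  m_6 = 47*1 - 36 = 11, d_6 = (2142 - 11^2)/47 = 2021/47 = 43, a_6 = floor((46 + 11)/43) = 1.
  m_7 = 43*1 - 11 = 32, d_7 = (2142 - 32^2)/43 = 1118/43 = 26, a_7 = floor((46 + 32)/26) = 3.
  m_8 = 26*3 - 32 = 46, d_8 = (2142 - 46^2)/26 = 26/26 = 1, a_8 = floor((46 + 46)/1) = 92.
  m_9 = 1*92 - 46 = 46, d_9 = (2142 - 46^2)/1 = 26/1 = 26: (m_9, d_9) = (m_1, d_1) = (46, 26), so from here the quotients repeat a_1, ..., a_8; the period length is 8.
So sqrt(2142) = [46; (3, 1, 1, 4, 1, 1, 3, 92)] with period length k = 8.
k is even, so the fundamental solution of x^2 - 2142y^2 = 1 is (p_{k-1}, q_{k-1}) = (p_7, q_7); compute convergents through index 7.
Convergents (p_i = a_i*p_{i-1} + p_{i-2}, q_i = a_i*q_{i-1} + q_{i-2} with p_{-2}=0, p_{-1}=1, q_{-2}=1, q_{-1}=0):
  i=0: a_0=46, p_0 = 46*1 + 0 = 46, q_0 = 46*0 + 1 = 1.
  i=1: a_1=3, p_1 = 3*46 + 1 = 139, q_1 = 3*1 + 0 = 3.
  i=2: a_2=1, p_2 = 1*139 + 46 = 185, q_2 = 1*3 + 1 = 4.
  i=3: a_3=1, p_3 = 1*185 + 139 = 324, q_3 = 1*4 + 3 = 7.
  i=4: a_4=4, p_4 = 4*324 + 185 = 1481, q_4 = 4*7 + 4 = 32.
  i=5: a_5=1, p_5 = 1*1481 + 324 = 1805, q_5 = 1*32 + 7 = 39.
  i=6: a_6=1, p_6 = 1*1805 + 1481 = 3286, q_6 = 1*39 + 32 = 71.
  i=7: a_7=3, p_7 = 3*3286 + 1805 = 11663, q_7 = 3*71 + 39 = 252.
Check: 11663^2 - 2142*252^2 = 136025569 - 136025568 = 1, so (x, y) = (11663, 252) solves the equation, and by the theorem it is the least positive solution.

(x, y) = (11663, 252)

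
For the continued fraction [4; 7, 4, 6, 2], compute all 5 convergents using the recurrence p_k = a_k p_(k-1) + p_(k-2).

Using the convergent recurrence p_i = a_i*p_{i-1} + p_{i-2}, q_i = a_i*q_{i-1} + q_{i-2} with p_{-2}=0, p_{-1}=1, q_{-2}=1, q_{-1}=0:
  i=0: a_0=4, p_0 = 4*1 + 0 = 4, q_0 = 4*0 + 1 = 1.
  i=1: a_1=7, p_1 = 7*4 + 1 = 29, q_1 = 7*1 + 0 = 7.
  i=2: a_2=4, p_2 = 4*29 + 4 = 120, q_2 = 4*7 + 1 = 29.
  i=3: a_3=6, p_3 = 6*120 + 29 = 749, q_3 = 6*29 + 7 = 181.
  i=4: a_4=2, p_4 = 2*749 + 120 = 1618, q_4 = 2*181 + 29 = 391.

4/1, 29/7, 120/29, 749/181, 1618/391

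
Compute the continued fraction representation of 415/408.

[1; 58, 3, 2]

Run the Euclidean algorithm on 415 and 408; the successive quotients are the partial quotients a_0, a_1, ... (each step inverts the fractional part left over by the previous one):
  415 = 1*408 + 7, so a_0 = 1.
  408 = 58*7 + 2, so a_1 = 58.
  7 = 3*2 + 1, so a_2 = 3.
  2 = 2*1 + 0, so a_3 = 2.
The remainder reaches 0 after 4 divisions, so the expansion has 4 partial quotients, read off in order.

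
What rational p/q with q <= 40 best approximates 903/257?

130/37

Expand x = 903/257 as a continued fraction with the Euclidean algorithm:
  903 = 3*257 + 132, so a_0 = 3.
  257 = 1*132 + 125, so a_1 = 1.
  132 = 1*125 + 7, so a_2 = 1.
  125 = 17*7 + 6, so a_3 = 17.
  7 = 1*6 + 1, so a_4 = 1.
  6 = 6*1 + 0, so a_5 = 6.
so x = [3; 1, 1, 17, 1, 6].
Convergents (p_i = a_i*p_{i-1} + p_{i-2}, q_i = a_i*q_{i-1} + q_{i-2} with p_{-2}=0, p_{-1}=1, q_{-2}=1, q_{-1}=0), until the denominator exceeds 40:
  i=0: a_0=3, p_0 = 3*1 + 0 = 3, q_0 = 3*0 + 1 = 1.
  i=1: a_1=1, p_1 = 1*3 + 1 = 4, q_1 = 1*1 + 0 = 1.
  i=2: a_2=1, p_2 = 1*4 + 3 = 7, q_2 = 1*1 + 1 = 2.
  i=3: a_3=17, p_3 = 17*7 + 4 = 123, q_3 = 17*2 + 1 = 35.
  i=4: a_4=1, p_4 = 1*123 + 7 = 130, q_4 = 1*35 + 2 = 37.
  i=5: a_5=6, p_5 = 6*130 + 123 = 903, q_5 = 6*37 + 35 = 257.
q_5 = 257 > 40, so the last convergent with denominator <= 40 is p_4/q_4 = 130/37.
The closest fraction with denominator <= 40 is either p_4/q_4 or the intermediate fraction (k*p_4 + p_3)/(k*q_4 + q_3) with the largest k >= 1 whose denominator stays <= 40; these approach x as k grows, and every other convergent or intermediate fraction in range is farther away.
Largest k: floor((40 - q_3)/q_4) = floor((40 - 35)/37) = 0.
Since k = 0, no intermediate fraction beyond p_4/q_4 has denominator <= 40, so the convergent 130/37 is the closest (its error is |903*37 - 130*257|/(257*37) = 1/9509).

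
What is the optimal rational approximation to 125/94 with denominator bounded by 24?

Expand x = 125/94 as a continued fraction with the Euclidean algorithm:
  125 = 1*94 + 31, so a_0 = 1.
  94 = 3*31 + 1, so a_1 = 3.
  31 = 31*1 + 0, so a_2 = 31.
so x = [1; 3, 31].
Convergents (p_i = a_i*p_{i-1} + p_{i-2}, q_i = a_i*q_{i-1} + q_{i-2} with p_{-2}=0, p_{-1}=1, q_{-2}=1, q_{-1}=0), until the denominator exceeds 24:
  i=0: a_0=1, p_0 = 1*1 + 0 = 1, q_0 = 1*0 + 1 = 1.
  i=1: a_1=3, p_1 = 3*1 + 1 = 4, q_1 = 3*1 + 0 = 3.
  i=2: a_2=31, p_2 = 31*4 + 1 = 125, q_2 = 31*3 + 1 = 94.
q_2 = 94 > 24, so the last convergent with denominator <= 24 is p_1/q_1 = 4/3.
The closest fraction with denominator <= 24 is either p_1/q_1 or the intermediate fraction (k*p_1 + p_0)/(k*q_1 + q_0) with the largest k >= 1 whose denominator stays <= 24; these approach x as k grows, and every other convergent or intermediate fraction in range is farther away.
Largest k: floor((24 - q_0)/q_1) = floor((24 - 1)/3) = 7.
That gives (7*4 + 1)/(7*3 + 1) = 29/22.
Compare the errors: |x - 4/3| = |125*3 - 4*94|/(94*3) = 1/282, and |x - 29/22| = |125*22 - 29*94|/(94*22) = 24/2068.
Cross-multiplying, 1*2068 = 2068 < 6768 = 24*282, so 1/282 is smaller: the convergent 4/3 is closer to x than 29/22.

4/3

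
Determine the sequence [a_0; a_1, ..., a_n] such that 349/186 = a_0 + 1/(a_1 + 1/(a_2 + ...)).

[1; 1, 7, 11, 2]

Run the Euclidean algorithm on 349 and 186; the successive quotients are the partial quotients a_0, a_1, ... (each step inverts the fractional part left over by the previous one):
  349 = 1*186 + 163, so a_0 = 1.
  186 = 1*163 + 23, so a_1 = 1.
  163 = 7*23 + 2, so a_2 = 7.
  23 = 11*2 + 1, so a_3 = 11.
  2 = 2*1 + 0, so a_4 = 2.
The remainder reaches 0 after 5 divisions, so the expansion has 5 partial quotients, read off in order.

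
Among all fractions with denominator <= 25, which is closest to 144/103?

Expand x = 144/103 as a continued fraction with the Euclidean algorithm:
  144 = 1*103 + 41, so a_0 = 1.
  103 = 2*41 + 21, so a_1 = 2.
  41 = 1*21 + 20, so a_2 = 1.
  21 = 1*20 + 1, so a_3 = 1.
  20 = 20*1 + 0, so a_4 = 20.
so x = [1; 2, 1, 1, 20].
Convergents (p_i = a_i*p_{i-1} + p_{i-2}, q_i = a_i*q_{i-1} + q_{i-2} with p_{-2}=0, p_{-1}=1, q_{-2}=1, q_{-1}=0), until the denominator exceeds 25:
  i=0: a_0=1, p_0 = 1*1 + 0 = 1, q_0 = 1*0 + 1 = 1.
  i=1: a_1=2, p_1 = 2*1 + 1 = 3, q_1 = 2*1 + 0 = 2.
  i=2: a_2=1, p_2 = 1*3 + 1 = 4, q_2 = 1*2 + 1 = 3.
  i=3: a_3=1, p_3 = 1*4 + 3 = 7, q_3 = 1*3 + 2 = 5.
  i=4: a_4=20, p_4 = 20*7 + 4 = 144, q_4 = 20*5 + 3 = 103.
q_4 = 103 > 25, so the last convergent with denominator <= 25 is p_3/q_3 = 7/5.
The closest fraction with denominator <= 25 is either p_3/q_3 or the intermediate fraction (k*p_3 + p_2)/(k*q_3 + q_2) with the largest k >= 1 whose denominator stays <= 25; these approach x as k grows, and every other convergent or intermediate fraction in range is farther away.
Largest k: floor((25 - q_2)/q_3) = floor((25 - 3)/5) = 4.
That gives (4*7 + 4)/(4*5 + 3) = 32/23.
Compare the errors: |x - 7/5| = |144*5 - 7*103|/(103*5) = 1/515, and |x - 32/23| = |144*23 - 32*103|/(103*23) = 16/2369.
Cross-multiplying, 1*2369 = 2369 < 8240 = 16*515, so 1/515 is smaller: the convergent 7/5 is closer to x than 32/23.

7/5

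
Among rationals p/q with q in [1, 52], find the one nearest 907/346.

Expand x = 907/346 as a continued fraction with the Euclidean algorithm:
  907 = 2*346 + 215, so a_0 = 2.
  346 = 1*215 + 131, so a_1 = 1.
  215 = 1*131 + 84, so a_2 = 1.
  131 = 1*84 + 47, so a_3 = 1.
  84 = 1*47 + 37, so a_4 = 1.
  47 = 1*37 + 10, so a_5 = 1.
  37 = 3*10 + 7, so a_6 = 3.
  10 = 1*7 + 3, so a_7 = 1.
  7 = 2*3 + 1, so a_8 = 2.
  3 = 3*1 + 0, so a_9 = 3.
so x = [2; 1, 1, 1, 1, 1, 3, 1, 2, 3].
Convergents (p_i = a_i*p_{i-1} + p_{i-2}, q_i = a_i*q_{i-1} + q_{i-2} with p_{-2}=0, p_{-1}=1, q_{-2}=1, q_{-1}=0), until the denominator exceeds 52:
  i=0: a_0=2, p_0 = 2*1 + 0 = 2, q_0 = 2*0 + 1 = 1.
  i=1: a_1=1, p_1 = 1*2 + 1 = 3, q_1 = 1*1 + 0 = 1.
  i=2: a_2=1, p_2 = 1*3 + 2 = 5, q_2 = 1*1 + 1 = 2.
  i=3: a_3=1, p_3 = 1*5 + 3 = 8, q_3 = 1*2 + 1 = 3.
  i=4: a_4=1, p_4 = 1*8 + 5 = 13, q_4 = 1*3 + 2 = 5.
  i=5: a_5=1, p_5 = 1*13 + 8 = 21, q_5 = 1*5 + 3 = 8.
  i=6: a_6=3, p_6 = 3*21 + 13 = 76, q_6 = 3*8 + 5 = 29.
  i=7: a_7=1, p_7 = 1*76 + 21 = 97, q_7 = 1*29 + 8 = 37.
  i=8: a_8=2, p_8 = 2*97 + 76 = 270, q_8 = 2*37 + 29 = 103.
q_8 = 103 > 52, so the last convergent with denominator <= 52 is p_7/q_7 = 97/37.
The closest fraction with denominator <= 52 is either p_7/q_7 or the intermediate fraction (k*p_7 + p_6)/(k*q_7 + q_6) with the largest k >= 1 whose denominator stays <= 52; these approach x as k grows, and every other convergent or intermediate fraction in range is farther away.
Largest k: floor((52 - q_6)/q_7) = floor((52 - 29)/37) = 0.
Since k = 0, no intermediate fraction beyond p_7/q_7 has denominator <= 52, so the convergent 97/37 is the closest (its error is |907*37 - 97*346|/(346*37) = 3/12802).

97/37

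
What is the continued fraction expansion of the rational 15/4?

[3; 1, 3]

Run the Euclidean algorithm on 15 and 4; the successive quotients are the partial quotients a_0, a_1, ... (each step inverts the fractional part left over by the previous one):
  15 = 3*4 + 3, so a_0 = 3.
  4 = 1*3 + 1, so a_1 = 1.
  3 = 3*1 + 0, so a_2 = 3.
The remainder reaches 0 after 3 divisions, so the expansion has 3 partial quotients, read off in order.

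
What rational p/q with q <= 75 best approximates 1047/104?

745/74

Expand x = 1047/104 as a continued fraction with the Euclidean algorithm:
  1047 = 10*104 + 7, so a_0 = 10.
  104 = 14*7 + 6, so a_1 = 14.
  7 = 1*6 + 1, so a_2 = 1.
  6 = 6*1 + 0, so a_3 = 6.
so x = [10; 14, 1, 6].
Convergents (p_i = a_i*p_{i-1} + p_{i-2}, q_i = a_i*q_{i-1} + q_{i-2} with p_{-2}=0, p_{-1}=1, q_{-2}=1, q_{-1}=0), until the denominator exceeds 75:
  i=0: a_0=10, p_0 = 10*1 + 0 = 10, q_0 = 10*0 + 1 = 1.
  i=1: a_1=14, p_1 = 14*10 + 1 = 141, q_1 = 14*1 + 0 = 14.
  i=2: a_2=1, p_2 = 1*141 + 10 = 151, q_2 = 1*14 + 1 = 15.
  i=3: a_3=6, p_3 = 6*151 + 141 = 1047, q_3 = 6*15 + 14 = 104.
q_3 = 104 > 75, so the last convergent with denominator <= 75 is p_2/q_2 = 151/15.
The closest fraction with denominator <= 75 is either p_2/q_2 or the intermediate fraction (k*p_2 + p_1)/(k*q_2 + q_1) with the largest k >= 1 whose denominator stays <= 75; these approach x as k grows, and every other convergent or intermediate fraction in range is farther away.
Largest k: floor((75 - q_1)/q_2) = floor((75 - 14)/15) = 4.
That gives (4*151 + 141)/(4*15 + 14) = 745/74.
Compare the errors: |x - 151/15| = |1047*15 - 151*104|/(104*15) = 1/1560, and |x - 745/74| = |1047*74 - 745*104|/(104*74) = 2/7696.
Cross-multiplying, 2*1560 = 3120 < 7696 = 1*7696, so 2/7696 is smaller: the intermediate fraction 745/74 is closer to x than 151/15.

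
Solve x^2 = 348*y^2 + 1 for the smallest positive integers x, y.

First expand sqrt(348) as a continued fraction. With x_i = (sqrt(348) + m_i)/d_i and (m_0, d_0) = (0, 1): a_0 = floor(sqrt(348)) = 18, since 18^2 = 324 <= 348 < 361 = 19^2.
Iterate m_{i+1} = d_i*a_i - m_i, d_{i+1} = (348 - m_{i+1}^2)/d_i, a_{i+1} = floor((a_0 + m_{i+1})/d_{i+1}):
  m_1 = 1*18 - 0 = 18, d_1 = (348 - 18^2)/1 = 24/1 = 24, a_1 = floor((18 + 18)/24) = 1.
  m_2 = 24*1 - 18 = 6, d_2 = (348 - 6^2)/24 = 312/24 = 13, a_2 = floor((18 + 6)/13) = 1.
  m_3 = 13*1 - 6 = 7, d_3 = (348 - 7^2)/13 = 299/13 = 23, a_3 = floor((18 + 7)/23) = 1.
  m_4 = 23*1 - 7 = 16, d_4 = (348 - 16^2)/23 = 92/23 = 4, a_4 = floor((18 + 16)/4) = 8.
  m_5 = 4*8 - 16 = 16, d_5 = (348 - 16^2)/4 = 92/4 = 23, a_5 = floor((18 + 16)/23) = 1.
  m_6 = 23*1 - 16 = 7, d_6 = (348 - 7^2)/23 = 299/23 = 13, a_6 = floor((18 + 7)/13) = 1.
  m_7 = 13*1 - 7 = 6, d_7 = (348 - 6^2)/13 = 312/13 = 24, a_7 = floor((18 + 6)/24) = 1.
  m_8 = 24*1 - 6 = 18, d_8 = (348 - 18^2)/24 = 24/24 = 1, a_8 = floor((18 + 18)/1) = 36.
  m_9 = 1*36 - 18 = 18, d_9 = (348 - 18^2)/1 = 24/1 = 24: (m_9, d_9) = (m_1, d_1) = (18, 24), so from here the quotients repeat a_1, ..., a_8; the period length is 8.
So sqrt(348) = [18; (1, 1, 1, 8, 1, 1, 1, 36)] with period length k = 8.
k is even, so the fundamental solution of x^2 - 348y^2 = 1 is (p_{k-1}, q_{k-1}) = (p_7, q_7); compute convergents through index 7.
Convergents (p_i = a_i*p_{i-1} + p_{i-2}, q_i = a_i*q_{i-1} + q_{i-2} with p_{-2}=0, p_{-1}=1, q_{-2}=1, q_{-1}=0):
  i=0: a_0=18, p_0 = 18*1 + 0 = 18, q_0 = 18*0 + 1 = 1.
  i=1: a_1=1, p_1 = 1*18 + 1 = 19, q_1 = 1*1 + 0 = 1.
  i=2: a_2=1, p_2 = 1*19 + 18 = 37, q_2 = 1*1 + 1 = 2.
  i=3: a_3=1, p_3 = 1*37 + 19 = 56, q_3 = 1*2 + 1 = 3.
  i=4: a_4=8, p_4 = 8*56 + 37 = 485, q_4 = 8*3 + 2 = 26.
  i=5: a_5=1, p_5 = 1*485 + 56 = 541, q_5 = 1*26 + 3 = 29.
  i=6: a_6=1, p_6 = 1*541 + 485 = 1026, q_6 = 1*29 + 26 = 55.
  i=7: a_7=1, p_7 = 1*1026 + 541 = 1567, q_7 = 1*55 + 29 = 84.
Check: 1567^2 - 348*84^2 = 2455489 - 2455488 = 1, so (x, y) = (1567, 84) solves the equation, and by the theorem it is the least positive solution.

(x, y) = (1567, 84)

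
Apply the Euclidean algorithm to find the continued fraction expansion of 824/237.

[3; 2, 10, 3, 1, 2]

Run the Euclidean algorithm on 824 and 237; the successive quotients are the partial quotients a_0, a_1, ... (each step inverts the fractional part left over by the previous one):
  824 = 3*237 + 113, so a_0 = 3.
  237 = 2*113 + 11, so a_1 = 2.
  113 = 10*11 + 3, so a_2 = 10.
  11 = 3*3 + 2, so a_3 = 3.
  3 = 1*2 + 1, so a_4 = 1.
  2 = 2*1 + 0, so a_5 = 2.
The remainder reaches 0 after 6 divisions, so the expansion has 6 partial quotients, read off in order.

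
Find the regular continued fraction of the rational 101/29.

[3; 2, 14]

Run the Euclidean algorithm on 101 and 29; the successive quotients are the partial quotients a_0, a_1, ... (each step inverts the fractional part left over by the previous one):
  101 = 3*29 + 14, so a_0 = 3.
  29 = 2*14 + 1, so a_1 = 2.
  14 = 14*1 + 0, so a_2 = 14.
The remainder reaches 0 after 3 divisions, so the expansion has 3 partial quotients, read off in order.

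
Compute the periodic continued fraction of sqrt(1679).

[40; (1, 39, 1, 80)]

Write x_i = (sqrt(1679) + m_i)/d_i with (m_0, d_0) = (0, 1). a_0 = floor(sqrt(1679)) = 40, since 40^2 = 1600 <= 1679 < 1681 = 41^2.
Iterate m_{i+1} = d_i*a_i - m_i, d_{i+1} = (1679 - m_{i+1}^2)/d_i, a_{i+1} = floor((a_0 + m_{i+1})/d_{i+1}):
  m_1 = 1*40 - 0 = 40, d_1 = (1679 - 40^2)/1 = 79/1 = 79, a_1 = floor((40 + 40)/79) = 1.
  m_2 = 79*1 - 40 = 39, d_2 = (1679 - 39^2)/79 = 158/79 = 2, a_2 = floor((40 + 39)/2) = 39.
  m_3 = 2*39 - 39 = 39, d_3 = (1679 - 39^2)/2 = 158/2 = 79, a_3 = floor((40 + 39)/79) = 1.
  m_4 = 79*1 - 39 = 40, d_4 = (1679 - 40^2)/79 = 79/79 = 1, a_4 = floor((40 + 40)/1) = 80.
  m_5 = 1*80 - 40 = 40, d_5 = (1679 - 40^2)/1 = 79/1 = 79: (m_5, d_5) = (m_1, d_1) = (40, 79), so from here the quotients repeat a_1, ..., a_4; the period length is 4.
Hence the expansion of sqrt(1679) is a_0 = 40 followed by the repeating block 1, 39, 1, 80 (period 4).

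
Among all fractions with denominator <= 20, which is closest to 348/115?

Expand x = 348/115 as a continued fraction with the Euclidean algorithm:
  348 = 3*115 + 3, so a_0 = 3.
  115 = 38*3 + 1, so a_1 = 38.
  3 = 3*1 + 0, so a_2 = 3.
so x = [3; 38, 3].
Convergents (p_i = a_i*p_{i-1} + p_{i-2}, q_i = a_i*q_{i-1} + q_{i-2} with p_{-2}=0, p_{-1}=1, q_{-2}=1, q_{-1}=0), until the denominator exceeds 20:
  i=0: a_0=3, p_0 = 3*1 + 0 = 3, q_0 = 3*0 + 1 = 1.
  i=1: a_1=38, p_1 = 38*3 + 1 = 115, q_1 = 38*1 + 0 = 38.
q_1 = 38 > 20, so the last convergent with denominator <= 20 is p_0/q_0 = 3/1.
The closest fraction with denominator <= 20 is either p_0/q_0 or the intermediate fraction (k*p_0 + p_{-1})/(k*q_0 + q_{-1}) with the largest k >= 1 whose denominator stays <= 20; these approach x as k grows, and every other convergent or intermediate fraction in range is farther away.
Largest k: floor((20 - q_{-1})/q_0) = floor((20 - 0)/1) = 20 (using the seeds p_{-1} = 1, q_{-1} = 0).
That gives (20*3 + 1)/(20*1 + 0) = 61/20.
Compare the errors: |x - 3/1| = |348*1 - 3*115|/(115*1) = 3/115, and |x - 61/20| = |348*20 - 61*115|/(115*20) = 55/2300.
Cross-multiplying, 55*115 = 6325 < 6900 = 3*2300, so 55/2300 is smaller: the intermediate fraction 61/20 is closer to x than 3/1.

61/20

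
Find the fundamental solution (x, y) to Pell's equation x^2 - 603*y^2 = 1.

First expand sqrt(603) as a continued fraction. With x_i = (sqrt(603) + m_i)/d_i and (m_0, d_0) = (0, 1): a_0 = floor(sqrt(603)) = 24, since 24^2 = 576 <= 603 < 625 = 25^2.
Iterate m_{i+1} = d_i*a_i - m_i, d_{i+1} = (603 - m_{i+1}^2)/d_i, a_{i+1} = floor((a_0 + m_{i+1})/d_{i+1}):
  m_1 = 1*24 - 0 = 24, d_1 = (603 - 24^2)/1 = 27/1 = 27, a_1 = floor((24 + 24)/27) = 1.
  m_2 = 27*1 - 24 = 3, d_2 = (603 - 3^2)/27 = 594/27 = 22, a_2 = floor((24 + 3)/22) = 1.
  m_3 = 22*1 - 3 = 19, d_3 = (603 - 19^2)/22 = 242/22 = 11, a_3 = floor((24 + 19)/11) = 3.
  m_4 = 11*3 - 19 = 14, d_4 = (603 - 14^2)/11 = 407/11 = 37, a_4 = floor((24 + 14)/37) = 1.
  m_5 = 37*1 - 14 = 23, d_5 = (603 - 23^2)/37 = 74/37 = 2, a_5 = floor((24 + 23)/2) = 23.
  m_6 = 2*23 - 23 = 23, d_6 = (603 - 23^2)/2 = 74/2 = 37, a_6 = floor((24 + 23)/37) = 1.
  m_7 = 37*1 - 23 = 14, d_7 = (603 - 14^2)/37 = 407/37 = 11, a_7 = floor((24 + 14)/11) = 3.
  m_8 = 11*3 - 14 = 19, d_8 = (603 - 19^2)/11 = 242/11 = 22, a_8 = floor((24 + 19)/22) = 1.
  m_9 = 22*1 - 19 = 3, d_9 = (603 - 3^2)/22 = 594/22 = 27, a_9 = floor((24 + 3)/27) = 1.
  m_10 = 27*1 - 3 = 24, d_10 = (603 - 24^2)/27 = 27/27 = 1, a_10 = floor((24 + 24)/1) = 48.
  m_11 = 1*48 - 24 = 24, d_11 = (603 - 24^2)/1 = 27/1 = 27: (m_11, d_11) = (m_1, d_1) = (24, 27), so from here the quotients repeat a_1, ..., a_10; the period length is 10.
So sqrt(603) = [24; (1, 1, 3, 1, 23, 1, 3, 1, 1, 48)] with period length k = 10.
k is even, so the fundamental solution of x^2 - 603y^2 = 1 is (p_{k-1}, q_{k-1}) = (p_9, q_9); compute convergents through index 9.
Convergents (p_i = a_i*p_{i-1} + p_{i-2}, q_i = a_i*q_{i-1} + q_{i-2} with p_{-2}=0, p_{-1}=1, q_{-2}=1, q_{-1}=0):
  i=0: a_0=24, p_0 = 24*1 + 0 = 24, q_0 = 24*0 + 1 = 1.
  i=1: a_1=1, p_1 = 1*24 + 1 = 25, q_1 = 1*1 + 0 = 1.
  i=2: a_2=1, p_2 = 1*25 + 24 = 49, q_2 = 1*1 + 1 = 2.
  i=3: a_3=3, p_3 = 3*49 + 25 = 172, q_3 = 3*2 + 1 = 7.
  i=4: a_4=1, p_4 = 1*172 + 49 = 221, q_4 = 1*7 + 2 = 9.
  i=5: a_5=23, p_5 = 23*221 + 172 = 5255, q_5 = 23*9 + 7 = 214.
  i=6: a_6=1, p_6 = 1*5255 + 221 = 5476, q_6 = 1*214 + 9 = 223.
  i=7: a_7=3, p_7 = 3*5476 + 5255 = 21683, q_7 = 3*223 + 214 = 883.
  i=8: a_8=1, p_8 = 1*21683 + 5476 = 27159, q_8 = 1*883 + 223 = 1106.
  i=9: a_9=1, p_9 = 1*27159 + 21683 = 48842, q_9 = 1*1106 + 883 = 1989.
Check: 48842^2 - 603*1989^2 = 2385540964 - 2385540963 = 1, so (x, y) = (48842, 1989) solves the equation, and by the theorem it is the least positive solution.

(x, y) = (48842, 1989)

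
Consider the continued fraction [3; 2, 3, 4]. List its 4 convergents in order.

Using the convergent recurrence p_i = a_i*p_{i-1} + p_{i-2}, q_i = a_i*q_{i-1} + q_{i-2} with p_{-2}=0, p_{-1}=1, q_{-2}=1, q_{-1}=0:
  i=0: a_0=3, p_0 = 3*1 + 0 = 3, q_0 = 3*0 + 1 = 1.
  i=1: a_1=2, p_1 = 2*3 + 1 = 7, q_1 = 2*1 + 0 = 2.
  i=2: a_2=3, p_2 = 3*7 + 3 = 24, q_2 = 3*2 + 1 = 7.
  i=3: a_3=4, p_3 = 4*24 + 7 = 103, q_3 = 4*7 + 2 = 30.

3/1, 7/2, 24/7, 103/30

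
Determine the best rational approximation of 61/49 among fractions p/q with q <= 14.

Expand x = 61/49 as a continued fraction with the Euclidean algorithm:
  61 = 1*49 + 12, so a_0 = 1.
  49 = 4*12 + 1, so a_1 = 4.
  12 = 12*1 + 0, so a_2 = 12.
so x = [1; 4, 12].
Convergents (p_i = a_i*p_{i-1} + p_{i-2}, q_i = a_i*q_{i-1} + q_{i-2} with p_{-2}=0, p_{-1}=1, q_{-2}=1, q_{-1}=0), until the denominator exceeds 14:
  i=0: a_0=1, p_0 = 1*1 + 0 = 1, q_0 = 1*0 + 1 = 1.
  i=1: a_1=4, p_1 = 4*1 + 1 = 5, q_1 = 4*1 + 0 = 4.
  i=2: a_2=12, p_2 = 12*5 + 1 = 61, q_2 = 12*4 + 1 = 49.
q_2 = 49 > 14, so the last convergent with denominator <= 14 is p_1/q_1 = 5/4.
The closest fraction with denominator <= 14 is either p_1/q_1 or the intermediate fraction (k*p_1 + p_0)/(k*q_1 + q_0) with the largest k >= 1 whose denominator stays <= 14; these approach x as k grows, and every other convergent or intermediate fraction in range is farther away.
Largest k: floor((14 - q_0)/q_1) = floor((14 - 1)/4) = 3.
That gives (3*5 + 1)/(3*4 + 1) = 16/13.
Compare the errors: |x - 5/4| = |61*4 - 5*49|/(49*4) = 1/196, and |x - 16/13| = |61*13 - 16*49|/(49*13) = 9/637.
Cross-multiplying, 1*637 = 637 < 1764 = 9*196, so 1/196 is smaller: the convergent 5/4 is closer to x than 16/13.

5/4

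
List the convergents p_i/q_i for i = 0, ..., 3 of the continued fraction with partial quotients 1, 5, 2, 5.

1/1, 6/5, 13/11, 71/60

Using the convergent recurrence p_i = a_i*p_{i-1} + p_{i-2}, q_i = a_i*q_{i-1} + q_{i-2} with p_{-2}=0, p_{-1}=1, q_{-2}=1, q_{-1}=0:
  i=0: a_0=1, p_0 = 1*1 + 0 = 1, q_0 = 1*0 + 1 = 1.
  i=1: a_1=5, p_1 = 5*1 + 1 = 6, q_1 = 5*1 + 0 = 5.
  i=2: a_2=2, p_2 = 2*6 + 1 = 13, q_2 = 2*5 + 1 = 11.
  i=3: a_3=5, p_3 = 5*13 + 6 = 71, q_3 = 5*11 + 5 = 60.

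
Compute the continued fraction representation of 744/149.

Run the Euclidean algorithm on 744 and 149; the successive quotients are the partial quotients a_0, a_1, ... (each step inverts the fractional part left over by the previous one):
  744 = 4*149 + 148, so a_0 = 4.
  149 = 1*148 + 1, so a_1 = 1.
  148 = 148*1 + 0, so a_2 = 148.
The remainder reaches 0 after 3 divisions, so the expansion has 3 partial quotients, read off in order.

[4; 1, 148]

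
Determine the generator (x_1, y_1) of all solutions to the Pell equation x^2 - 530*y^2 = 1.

First expand sqrt(530) as a continued fraction. With x_i = (sqrt(530) + m_i)/d_i and (m_0, d_0) = (0, 1): a_0 = floor(sqrt(530)) = 23, since 23^2 = 529 <= 530 < 576 = 24^2.
Iterate m_{i+1} = d_i*a_i - m_i, d_{i+1} = (530 - m_{i+1}^2)/d_i, a_{i+1} = floor((a_0 + m_{i+1})/d_{i+1}):
  m_1 = 1*23 - 0 = 23, d_1 = (530 - 23^2)/1 = 1/1 = 1, a_1 = floor((23 + 23)/1) = 46.
  m_2 = 1*46 - 23 = 23, d_2 = (530 - 23^2)/1 = 1/1 = 1: (m_2, d_2) = (m_1, d_1) = (23, 1), so from here the quotient a_1 repeats; the period length is 1.
So sqrt(530) = [23; (46)] with period length k = 1.
k is odd, so (p_{k-1}, q_{k-1}) only solves x^2 - 530y^2 = -1 and the fundamental solution of x^2 - 530y^2 = 1 is (p_{2k-1}, q_{2k-1}) = (p_1, q_1); compute convergents through index 1, running through the period twice.
Convergents (p_i = a_i*p_{i-1} + p_{i-2}, q_i = a_i*q_{i-1} + q_{i-2} with p_{-2}=0, p_{-1}=1, q_{-2}=1, q_{-1}=0):
  i=0: a_0=23, p_0 = 23*1 + 0 = 23, q_0 = 23*0 + 1 = 1.
  i=1: a_1=46, p_1 = 46*23 + 1 = 1059, q_1 = 46*1 + 0 = 46.
Indeed p_0^2 - 530*q_0^2 = 529 - 530 = -1, not +1.
Check: 1059^2 - 530*46^2 = 1121481 - 1121480 = 1, so (x, y) = (1059, 46) solves the equation, and by the theorem it is the least positive solution.

(x, y) = (1059, 46)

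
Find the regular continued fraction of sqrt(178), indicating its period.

[13; (2, 1, 12, 1, 2, 26)]

Write x_i = (sqrt(178) + m_i)/d_i with (m_0, d_0) = (0, 1). a_0 = floor(sqrt(178)) = 13, since 13^2 = 169 <= 178 < 196 = 14^2.
Iterate m_{i+1} = d_i*a_i - m_i, d_{i+1} = (178 - m_{i+1}^2)/d_i, a_{i+1} = floor((a_0 + m_{i+1})/d_{i+1}):
  m_1 = 1*13 - 0 = 13, d_1 = (178 - 13^2)/1 = 9/1 = 9, a_1 = floor((13 + 13)/9) = 2.
  m_2 = 9*2 - 13 = 5, d_2 = (178 - 5^2)/9 = 153/9 = 17, a_2 = floor((13 + 5)/17) = 1.
  m_3 = 17*1 - 5 = 12, d_3 = (178 - 12^2)/17 = 34/17 = 2, a_3 = floor((13 + 12)/2) = 12.
  m_4 = 2*12 - 12 = 12, d_4 = (178 - 12^2)/2 = 34/2 = 17, a_4 = floor((13 + 12)/17) = 1.
  m_5 = 17*1 - 12 = 5, d_5 = (178 - 5^2)/17 = 153/17 = 9, a_5 = floor((13 + 5)/9) = 2.
  m_6 = 9*2 - 5 = 13, d_6 = (178 - 13^2)/9 = 9/9 = 1, a_6 = floor((13 + 13)/1) = 26.
  m_7 = 1*26 - 13 = 13, d_7 = (178 - 13^2)/1 = 9/1 = 9: (m_7, d_7) = (m_1, d_1) = (13, 9), so from here the quotients repeat a_1, ..., a_6; the period length is 6.
Hence the expansion of sqrt(178) is a_0 = 13 followed by the repeating block 2, 1, 12, 1, 2, 26 (period 6).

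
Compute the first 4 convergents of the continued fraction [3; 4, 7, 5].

Using the convergent recurrence p_i = a_i*p_{i-1} + p_{i-2}, q_i = a_i*q_{i-1} + q_{i-2} with p_{-2}=0, p_{-1}=1, q_{-2}=1, q_{-1}=0:
  i=0: a_0=3, p_0 = 3*1 + 0 = 3, q_0 = 3*0 + 1 = 1.
  i=1: a_1=4, p_1 = 4*3 + 1 = 13, q_1 = 4*1 + 0 = 4.
  i=2: a_2=7, p_2 = 7*13 + 3 = 94, q_2 = 7*4 + 1 = 29.
  i=3: a_3=5, p_3 = 5*94 + 13 = 483, q_3 = 5*29 + 4 = 149.

3/1, 13/4, 94/29, 483/149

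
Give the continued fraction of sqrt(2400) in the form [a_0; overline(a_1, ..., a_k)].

[48; overline(1, 96)]

Write x_i = (sqrt(2400) + m_i)/d_i with (m_0, d_0) = (0, 1). a_0 = floor(sqrt(2400)) = 48, since 48^2 = 2304 <= 2400 < 2401 = 49^2.
Iterate m_{i+1} = d_i*a_i - m_i, d_{i+1} = (2400 - m_{i+1}^2)/d_i, a_{i+1} = floor((a_0 + m_{i+1})/d_{i+1}):
  m_1 = 1*48 - 0 = 48, d_1 = (2400 - 48^2)/1 = 96/1 = 96, a_1 = floor((48 + 48)/96) = 1.
  m_2 = 96*1 - 48 = 48, d_2 = (2400 - 48^2)/96 = 96/96 = 1, a_2 = floor((48 + 48)/1) = 96.
  m_3 = 1*96 - 48 = 48, d_3 = (2400 - 48^2)/1 = 96/1 = 96: (m_3, d_3) = (m_1, d_1) = (48, 96), so from here the quotients repeat a_1, a_2; the period length is 2.
Hence the expansion of sqrt(2400) is a_0 = 48 followed by the repeating block 1, 96 (period 2).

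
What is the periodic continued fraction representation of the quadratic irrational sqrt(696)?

Write x_i = (sqrt(696) + m_i)/d_i with (m_0, d_0) = (0, 1). a_0 = floor(sqrt(696)) = 26, since 26^2 = 676 <= 696 < 729 = 27^2.
Iterate m_{i+1} = d_i*a_i - m_i, d_{i+1} = (696 - m_{i+1}^2)/d_i, a_{i+1} = floor((a_0 + m_{i+1})/d_{i+1}):
  m_1 = 1*26 - 0 = 26, d_1 = (696 - 26^2)/1 = 20/1 = 20, a_1 = floor((26 + 26)/20) = 2.
  m_2 = 20*2 - 26 = 14, d_2 = (696 - 14^2)/20 = 500/20 = 25, a_2 = floor((26 + 14)/25) = 1.
  m_3 = 25*1 - 14 = 11, d_3 = (696 - 11^2)/25 = 575/25 = 23, a_3 = floor((26 + 11)/23) = 1.
  m_4 = 23*1 - 11 = 12, d_4 = (696 - 12^2)/23 = 552/23 = 24, a_4 = floor((26 + 12)/24) = 1.
  m_5 = 24*1 - 12 = 12, d_5 = (696 - 12^2)/24 = 552/24 = 23, a_5 = floor((26 + 12)/23) = 1.
  m_6 = 23*1 - 12 = 11, d_6 = (696 - 11^2)/23 = 575/23 = 25, a_6 = floor((26 + 11)/25) = 1.
  m_7 = 25*1 - 11 = 14, d_7 = (696 - 14^2)/25 = 500/25 = 20, a_7 = floor((26 + 14)/20) = 2.
  m_8 = 20*2 - 14 = 26, d_8 = (696 - 26^2)/20 = 20/20 = 1, a_8 = floor((26 + 26)/1) = 52.
  m_9 = 1*52 - 26 = 26, d_9 = (696 - 26^2)/1 = 20/1 = 20: (m_9, d_9) = (m_1, d_1) = (26, 20), so from here the quotients repeat a_1, ..., a_8; the period length is 8.
Hence the expansion of sqrt(696) is a_0 = 26 followed by the repeating block 2, 1, 1, 1, 1, 1, 2, 52 (period 8).

[26; (2, 1, 1, 1, 1, 1, 2, 52)]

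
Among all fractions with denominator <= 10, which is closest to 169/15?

45/4

Expand x = 169/15 as a continued fraction with the Euclidean algorithm:
  169 = 11*15 + 4, so a_0 = 11.
  15 = 3*4 + 3, so a_1 = 3.
  4 = 1*3 + 1, so a_2 = 1.
  3 = 3*1 + 0, so a_3 = 3.
so x = [11; 3, 1, 3].
Convergents (p_i = a_i*p_{i-1} + p_{i-2}, q_i = a_i*q_{i-1} + q_{i-2} with p_{-2}=0, p_{-1}=1, q_{-2}=1, q_{-1}=0), until the denominator exceeds 10:
  i=0: a_0=11, p_0 = 11*1 + 0 = 11, q_0 = 11*0 + 1 = 1.
  i=1: a_1=3, p_1 = 3*11 + 1 = 34, q_1 = 3*1 + 0 = 3.
  i=2: a_2=1, p_2 = 1*34 + 11 = 45, q_2 = 1*3 + 1 = 4.
  i=3: a_3=3, p_3 = 3*45 + 34 = 169, q_3 = 3*4 + 3 = 15.
q_3 = 15 > 10, so the last convergent with denominator <= 10 is p_2/q_2 = 45/4.
The closest fraction with denominator <= 10 is either p_2/q_2 or the intermediate fraction (k*p_2 + p_1)/(k*q_2 + q_1) with the largest k >= 1 whose denominator stays <= 10; these approach x as k grows, and every other convergent or intermediate fraction in range is farther away.
Largest k: floor((10 - q_1)/q_2) = floor((10 - 3)/4) = 1.
That gives (1*45 + 34)/(1*4 + 3) = 79/7.
Compare the errors: |x - 45/4| = |169*4 - 45*15|/(15*4) = 1/60, and |x - 79/7| = |169*7 - 79*15|/(15*7) = 2/105.
Cross-multiplying, 1*105 = 105 < 120 = 2*60, so 1/60 is smaller: the convergent 45/4 is closer to x than 79/7.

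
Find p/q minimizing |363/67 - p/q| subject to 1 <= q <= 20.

65/12

Expand x = 363/67 as a continued fraction with the Euclidean algorithm:
  363 = 5*67 + 28, so a_0 = 5.
  67 = 2*28 + 11, so a_1 = 2.
  28 = 2*11 + 6, so a_2 = 2.
  11 = 1*6 + 5, so a_3 = 1.
  6 = 1*5 + 1, so a_4 = 1.
  5 = 5*1 + 0, so a_5 = 5.
so x = [5; 2, 2, 1, 1, 5].
Convergents (p_i = a_i*p_{i-1} + p_{i-2}, q_i = a_i*q_{i-1} + q_{i-2} with p_{-2}=0, p_{-1}=1, q_{-2}=1, q_{-1}=0), until the denominator exceeds 20:
  i=0: a_0=5, p_0 = 5*1 + 0 = 5, q_0 = 5*0 + 1 = 1.
  i=1: a_1=2, p_1 = 2*5 + 1 = 11, q_1 = 2*1 + 0 = 2.
  i=2: a_2=2, p_2 = 2*11 + 5 = 27, q_2 = 2*2 + 1 = 5.
  i=3: a_3=1, p_3 = 1*27 + 11 = 38, q_3 = 1*5 + 2 = 7.
  i=4: a_4=1, p_4 = 1*38 + 27 = 65, q_4 = 1*7 + 5 = 12.
  i=5: a_5=5, p_5 = 5*65 + 38 = 363, q_5 = 5*12 + 7 = 67.
q_5 = 67 > 20, so the last convergent with denominator <= 20 is p_4/q_4 = 65/12.
The closest fraction with denominator <= 20 is either p_4/q_4 or the intermediate fraction (k*p_4 + p_3)/(k*q_4 + q_3) with the largest k >= 1 whose denominator stays <= 20; these approach x as k grows, and every other convergent or intermediate fraction in range is farther away.
Largest k: floor((20 - q_3)/q_4) = floor((20 - 7)/12) = 1.
That gives (1*65 + 38)/(1*12 + 7) = 103/19.
Compare the errors: |x - 65/12| = |363*12 - 65*67|/(67*12) = 1/804, and |x - 103/19| = |363*19 - 103*67|/(67*19) = 4/1273.
Cross-multiplying, 1*1273 = 1273 < 3216 = 4*804, so 1/804 is smaller: the convergent 65/12 is closer to x than 103/19.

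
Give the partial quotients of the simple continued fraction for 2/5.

[0; 2, 2]

Run the Euclidean algorithm on 2 and 5; the successive quotients are the partial quotients a_0, a_1, ... (each step inverts the fractional part left over by the previous one):
  2 = 0*5 + 2, so a_0 = 0.
  5 = 2*2 + 1, so a_1 = 2.
  2 = 2*1 + 0, so a_2 = 2.
The remainder reaches 0 after 3 divisions, so the expansion has 3 partial quotients, read off in order.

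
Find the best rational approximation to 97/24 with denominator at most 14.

Expand x = 97/24 as a continued fraction with the Euclidean algorithm:
  97 = 4*24 + 1, so a_0 = 4.
  24 = 24*1 + 0, so a_1 = 24.
so x = [4; 24].
Convergents (p_i = a_i*p_{i-1} + p_{i-2}, q_i = a_i*q_{i-1} + q_{i-2} with p_{-2}=0, p_{-1}=1, q_{-2}=1, q_{-1}=0), until the denominator exceeds 14:
  i=0: a_0=4, p_0 = 4*1 + 0 = 4, q_0 = 4*0 + 1 = 1.
  i=1: a_1=24, p_1 = 24*4 + 1 = 97, q_1 = 24*1 + 0 = 24.
q_1 = 24 > 14, so the last convergent with denominator <= 14 is p_0/q_0 = 4/1.
The closest fraction with denominator <= 14 is either p_0/q_0 or the intermediate fraction (k*p_0 + p_{-1})/(k*q_0 + q_{-1}) with the largest k >= 1 whose denominator stays <= 14; these approach x as k grows, and every other convergent or intermediate fraction in range is farther away.
Largest k: floor((14 - q_{-1})/q_0) = floor((14 - 0)/1) = 14 (using the seeds p_{-1} = 1, q_{-1} = 0).
That gives (14*4 + 1)/(14*1 + 0) = 57/14.
Compare the errors: |x - 4/1| = |97*1 - 4*24|/(24*1) = 1/24, and |x - 57/14| = |97*14 - 57*24|/(24*14) = 10/336.
Cross-multiplying, 10*24 = 240 < 336 = 1*336, so 10/336 is smaller: the intermediate fraction 57/14 is closer to x than 4/1.

57/14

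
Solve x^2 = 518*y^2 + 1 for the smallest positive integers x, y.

(x, y) = (2367, 104)

First expand sqrt(518) as a continued fraction. With x_i = (sqrt(518) + m_i)/d_i and (m_0, d_0) = (0, 1): a_0 = floor(sqrt(518)) = 22, since 22^2 = 484 <= 518 < 529 = 23^2.
Iterate m_{i+1} = d_i*a_i - m_i, d_{i+1} = (518 - m_{i+1}^2)/d_i, a_{i+1} = floor((a_0 + m_{i+1})/d_{i+1}):
  m_1 = 1*22 - 0 = 22, d_1 = (518 - 22^2)/1 = 34/1 = 34, a_1 = floor((22 + 22)/34) = 1.
  m_2 = 34*1 - 22 = 12, d_2 = (518 - 12^2)/34 = 374/34 = 11, a_2 = floor((22 + 12)/11) = 3.
  m_3 = 11*3 - 12 = 21, d_3 = (518 - 21^2)/11 = 77/11 = 7, a_3 = floor((22 + 21)/7) = 6.
  m_4 = 7*6 - 21 = 21, d_4 = (518 - 21^2)/7 = 77/7 = 11, a_4 = floor((22 + 21)/11) = 3.
  m_5 = 11*3 - 21 = 12, d_5 = (518 - 12^2)/11 = 374/11 = 34, a_5 = floor((22 + 12)/34) = 1.
  m_6 = 34*1 - 12 = 22, d_6 = (518 - 22^2)/34 = 34/34 = 1, a_6 = floor((22 + 22)/1) = 44.
  m_7 = 1*44 - 22 = 22, d_7 = (518 - 22^2)/1 = 34/1 = 34: (m_7, d_7) = (m_1, d_1) = (22, 34), so from here the quotients repeat a_1, ..., a_6; the period length is 6.
So sqrt(518) = [22; (1, 3, 6, 3, 1, 44)] with period length k = 6.
k is even, so the fundamental solution of x^2 - 518y^2 = 1 is (p_{k-1}, q_{k-1}) = (p_5, q_5); compute convergents through index 5.
Convergents (p_i = a_i*p_{i-1} + p_{i-2}, q_i = a_i*q_{i-1} + q_{i-2} with p_{-2}=0, p_{-1}=1, q_{-2}=1, q_{-1}=0):
  i=0: a_0=22, p_0 = 22*1 + 0 = 22, q_0 = 22*0 + 1 = 1.
  i=1: a_1=1, p_1 = 1*22 + 1 = 23, q_1 = 1*1 + 0 = 1.
  i=2: a_2=3, p_2 = 3*23 + 22 = 91, q_2 = 3*1 + 1 = 4.
  i=3: a_3=6, p_3 = 6*91 + 23 = 569, q_3 = 6*4 + 1 = 25.
  i=4: a_4=3, p_4 = 3*569 + 91 = 1798, q_4 = 3*25 + 4 = 79.
  i=5: a_5=1, p_5 = 1*1798 + 569 = 2367, q_5 = 1*79 + 25 = 104.
Check: 2367^2 - 518*104^2 = 5602689 - 5602688 = 1, so (x, y) = (2367, 104) solves the equation, and by the theorem it is the least positive solution.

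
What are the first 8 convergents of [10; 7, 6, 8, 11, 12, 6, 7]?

10/1, 71/7, 436/43, 3559/351, 39585/3904, 478579/47199, 2911059/287098, 20855992/2056885

Using the convergent recurrence p_i = a_i*p_{i-1} + p_{i-2}, q_i = a_i*q_{i-1} + q_{i-2} with p_{-2}=0, p_{-1}=1, q_{-2}=1, q_{-1}=0:
  i=0: a_0=10, p_0 = 10*1 + 0 = 10, q_0 = 10*0 + 1 = 1.
  i=1: a_1=7, p_1 = 7*10 + 1 = 71, q_1 = 7*1 + 0 = 7.
  i=2: a_2=6, p_2 = 6*71 + 10 = 436, q_2 = 6*7 + 1 = 43.
  i=3: a_3=8, p_3 = 8*436 + 71 = 3559, q_3 = 8*43 + 7 = 351.
  i=4: a_4=11, p_4 = 11*3559 + 436 = 39585, q_4 = 11*351 + 43 = 3904.
  i=5: a_5=12, p_5 = 12*39585 + 3559 = 478579, q_5 = 12*3904 + 351 = 47199.
  i=6: a_6=6, p_6 = 6*478579 + 39585 = 2911059, q_6 = 6*47199 + 3904 = 287098.
  i=7: a_7=7, p_7 = 7*2911059 + 478579 = 20855992, q_7 = 7*287098 + 47199 = 2056885.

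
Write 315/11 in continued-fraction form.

Run the Euclidean algorithm on 315 and 11; the successive quotients are the partial quotients a_0, a_1, ... (each step inverts the fractional part left over by the previous one):
  315 = 28*11 + 7, so a_0 = 28.
  11 = 1*7 + 4, so a_1 = 1.
  7 = 1*4 + 3, so a_2 = 1.
  4 = 1*3 + 1, so a_3 = 1.
  3 = 3*1 + 0, so a_4 = 3.
The remainder reaches 0 after 5 divisions, so the expansion has 5 partial quotients, read off in order.

[28; 1, 1, 1, 3]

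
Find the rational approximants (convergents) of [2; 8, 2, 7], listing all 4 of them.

Using the convergent recurrence p_i = a_i*p_{i-1} + p_{i-2}, q_i = a_i*q_{i-1} + q_{i-2} with p_{-2}=0, p_{-1}=1, q_{-2}=1, q_{-1}=0:
  i=0: a_0=2, p_0 = 2*1 + 0 = 2, q_0 = 2*0 + 1 = 1.
  i=1: a_1=8, p_1 = 8*2 + 1 = 17, q_1 = 8*1 + 0 = 8.
  i=2: a_2=2, p_2 = 2*17 + 2 = 36, q_2 = 2*8 + 1 = 17.
  i=3: a_3=7, p_3 = 7*36 + 17 = 269, q_3 = 7*17 + 8 = 127.

2/1, 17/8, 36/17, 269/127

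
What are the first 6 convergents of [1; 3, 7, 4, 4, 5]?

Using the convergent recurrence p_i = a_i*p_{i-1} + p_{i-2}, q_i = a_i*q_{i-1} + q_{i-2} with p_{-2}=0, p_{-1}=1, q_{-2}=1, q_{-1}=0:
  i=0: a_0=1, p_0 = 1*1 + 0 = 1, q_0 = 1*0 + 1 = 1.
  i=1: a_1=3, p_1 = 3*1 + 1 = 4, q_1 = 3*1 + 0 = 3.
  i=2: a_2=7, p_2 = 7*4 + 1 = 29, q_2 = 7*3 + 1 = 22.
  i=3: a_3=4, p_3 = 4*29 + 4 = 120, q_3 = 4*22 + 3 = 91.
  i=4: a_4=4, p_4 = 4*120 + 29 = 509, q_4 = 4*91 + 22 = 386.
  i=5: a_5=5, p_5 = 5*509 + 120 = 2665, q_5 = 5*386 + 91 = 2021.

1/1, 4/3, 29/22, 120/91, 509/386, 2665/2021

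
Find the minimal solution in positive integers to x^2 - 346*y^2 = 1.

(x, y) = (17299, 930)

First expand sqrt(346) as a continued fraction. With x_i = (sqrt(346) + m_i)/d_i and (m_0, d_0) = (0, 1): a_0 = floor(sqrt(346)) = 18, since 18^2 = 324 <= 346 < 361 = 19^2.
Iterate m_{i+1} = d_i*a_i - m_i, d_{i+1} = (346 - m_{i+1}^2)/d_i, a_{i+1} = floor((a_0 + m_{i+1})/d_{i+1}):
  m_1 = 1*18 - 0 = 18, d_1 = (346 - 18^2)/1 = 22/1 = 22, a_1 = floor((18 + 18)/22) = 1.
  m_2 = 22*1 - 18 = 4, d_2 = (346 - 4^2)/22 = 330/22 = 15, a_2 = floor((18 + 4)/15) = 1.
  m_3 = 15*1 - 4 = 11, d_3 = (346 - 11^2)/15 = 225/15 = 15, a_3 = floor((18 + 11)/15) = 1.
  m_4 = 15*1 - 11 = 4, d_4 = (346 - 4^2)/15 = 330/15 = 22, a_4 = floor((18 + 4)/22) = 1.
  m_5 = 22*1 - 4 = 18, d_5 = (346 - 18^2)/22 = 22/22 = 1, a_5 = floor((18 + 18)/1) = 36.
  m_6 = 1*36 - 18 = 18, d_6 = (346 - 18^2)/1 = 22/1 = 22: (m_6, d_6) = (m_1, d_1) = (18, 22), so from here the quotients repeat a_1, ..., a_5; the period length is 5.
So sqrt(346) = [18; (1, 1, 1, 1, 36)] with period length k = 5.
k is odd, so (p_{k-1}, q_{k-1}) only solves x^2 - 346y^2 = -1 and the fundamental solution of x^2 - 346y^2 = 1 is (p_{2k-1}, q_{2k-1}) = (p_9, q_9); compute convergents through index 9, running through the period twice.
Convergents (p_i = a_i*p_{i-1} + p_{i-2}, q_i = a_i*q_{i-1} + q_{i-2} with p_{-2}=0, p_{-1}=1, q_{-2}=1, q_{-1}=0):
  i=0: a_0=18, p_0 = 18*1 + 0 = 18, q_0 = 18*0 + 1 = 1.
  i=1: a_1=1, p_1 = 1*18 + 1 = 19, q_1 = 1*1 + 0 = 1.
  i=2: a_2=1, p_2 = 1*19 + 18 = 37, q_2 = 1*1 + 1 = 2.
  i=3: a_3=1, p_3 = 1*37 + 19 = 56, q_3 = 1*2 + 1 = 3.
  i=4: a_4=1, p_4 = 1*56 + 37 = 93, q_4 = 1*3 + 2 = 5.
  i=5: a_5=36, p_5 = 36*93 + 56 = 3404, q_5 = 36*5 + 3 = 183.
  i=6: a_6=1, p_6 = 1*3404 + 93 = 3497, q_6 = 1*183 + 5 = 188.
  i=7: a_7=1, p_7 = 1*3497 + 3404 = 6901, q_7 = 1*188 + 183 = 371.
  i=8: a_8=1, p_8 = 1*6901 + 3497 = 10398, q_8 = 1*371 + 188 = 559.
  i=9: a_9=1, p_9 = 1*10398 + 6901 = 17299, q_9 = 1*559 + 371 = 930.
Indeed p_4^2 - 346*q_4^2 = 8649 - 8650 = -1, not +1.
Check: 17299^2 - 346*930^2 = 299255401 - 299255400 = 1, so (x, y) = (17299, 930) solves the equation, and by the theorem it is the least positive solution.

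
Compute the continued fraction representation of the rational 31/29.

[1; 14, 2]

Run the Euclidean algorithm on 31 and 29; the successive quotients are the partial quotients a_0, a_1, ... (each step inverts the fractional part left over by the previous one):
  31 = 1*29 + 2, so a_0 = 1.
  29 = 14*2 + 1, so a_1 = 14.
  2 = 2*1 + 0, so a_2 = 2.
The remainder reaches 0 after 3 divisions, so the expansion has 3 partial quotients, read off in order.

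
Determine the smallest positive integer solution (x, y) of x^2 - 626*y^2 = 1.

(x, y) = (1251, 50)

First expand sqrt(626) as a continued fraction. With x_i = (sqrt(626) + m_i)/d_i and (m_0, d_0) = (0, 1): a_0 = floor(sqrt(626)) = 25, since 25^2 = 625 <= 626 < 676 = 26^2.
Iterate m_{i+1} = d_i*a_i - m_i, d_{i+1} = (626 - m_{i+1}^2)/d_i, a_{i+1} = floor((a_0 + m_{i+1})/d_{i+1}):
  m_1 = 1*25 - 0 = 25, d_1 = (626 - 25^2)/1 = 1/1 = 1, a_1 = floor((25 + 25)/1) = 50.
  m_2 = 1*50 - 25 = 25, d_2 = (626 - 25^2)/1 = 1/1 = 1: (m_2, d_2) = (m_1, d_1) = (25, 1), so from here the quotient a_1 repeats; the period length is 1.
So sqrt(626) = [25; (50)] with period length k = 1.
k is odd, so (p_{k-1}, q_{k-1}) only solves x^2 - 626y^2 = -1 and the fundamental solution of x^2 - 626y^2 = 1 is (p_{2k-1}, q_{2k-1}) = (p_1, q_1); compute convergents through index 1, running through the period twice.
Convergents (p_i = a_i*p_{i-1} + p_{i-2}, q_i = a_i*q_{i-1} + q_{i-2} with p_{-2}=0, p_{-1}=1, q_{-2}=1, q_{-1}=0):
  i=0: a_0=25, p_0 = 25*1 + 0 = 25, q_0 = 25*0 + 1 = 1.
  i=1: a_1=50, p_1 = 50*25 + 1 = 1251, q_1 = 50*1 + 0 = 50.
Indeed p_0^2 - 626*q_0^2 = 625 - 626 = -1, not +1.
Check: 1251^2 - 626*50^2 = 1565001 - 1565000 = 1, so (x, y) = (1251, 50) solves the equation, and by the theorem it is the least positive solution.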